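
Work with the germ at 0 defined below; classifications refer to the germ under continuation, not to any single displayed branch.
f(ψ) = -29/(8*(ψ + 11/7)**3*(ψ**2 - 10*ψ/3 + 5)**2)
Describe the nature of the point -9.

The point is a regular point.

Denominator factors: ψ**2 - 10*ψ/3 + 5 = 116 at ψ = -9; ψ + 11/7 = -52/7 at ψ = -9 — none vanishes.
So the germ continues analytically to -9.


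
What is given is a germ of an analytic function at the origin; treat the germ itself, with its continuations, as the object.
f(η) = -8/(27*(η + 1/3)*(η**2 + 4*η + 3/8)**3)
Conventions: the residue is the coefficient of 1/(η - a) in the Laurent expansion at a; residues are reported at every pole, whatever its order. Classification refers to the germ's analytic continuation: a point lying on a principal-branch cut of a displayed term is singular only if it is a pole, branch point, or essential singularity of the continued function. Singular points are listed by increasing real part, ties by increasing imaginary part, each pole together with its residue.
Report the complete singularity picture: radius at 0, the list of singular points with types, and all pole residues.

Denominator factor (η + 1/3): pole of order 1 at -1/3, modulus 1/3.
Denominator factor (η**2 + 4*η + 3/8)^3: discriminant 29/2, real irrational roots -2 + (1/4)*sqrt(58) and -2 - (1/4)*sqrt(58); poles of order 3, moduli 2 - (1/4)*sqrt(58) and 2 + (1/4)*sqrt(58).
The radius of convergence is the smallest modulus among the singular points: 2 - (1/4)*sqrt(58).
The factor η**2 + 4*η + 3/8 splits as (η - a)(η - a') with a = -2 - (1/4)*sqrt(58), a' = -2 + (1/4)*sqrt(58). At the order-3 pole a set g(η) = (η - a)^3*f(η) = [-8/(27*(η + 1/3))] / (η - a')^3.
Order-3 pole: residue = g''(a)/2; g''(-2 - (1/4)*sqrt(58)) = -110592/226981 + (1057817600/16607518827)*sqrt(58), so the residue is -55296/226981 + (528908800/16607518827)*sqrt(58).
At the order-1 pole -1/3 set g(η) = (η - (-1/3))*f(η) = -8/(27*(η**2 + 4*η + 3/8)**3).
Simple pole: residue = g(a) at a = -1/3, which is 110592/226981.
The factor η**2 + 4*η + 3/8 splits as (η - a)(η - a') with a = -2 + (1/4)*sqrt(58), a' = -2 - (1/4)*sqrt(58). At the order-3 pole a set g(η) = (η - a)^3*f(η) = [-8/(27*(η + 1/3))] / (η - a')^3.
Order-3 pole: residue = g''(a)/2; g''(-2 + (1/4)*sqrt(58)) = -110592/226981 - (1057817600/16607518827)*sqrt(58), so the residue is -55296/226981 - (528908800/16607518827)*sqrt(58).
List the singular points by increasing real part (a conjugate pair: the negative imaginary part first).

Radius of convergence at 0: 2 - (1/4)*sqrt(58).
At -2 - (1/4)*sqrt(58): a pole of order 3; residue -55296/226981 + (528908800/16607518827)*sqrt(58).
At -1/3: a pole of order 1; residue 110592/226981.
At -2 + (1/4)*sqrt(58): a pole of order 3; residue -55296/226981 - (528908800/16607518827)*sqrt(58).


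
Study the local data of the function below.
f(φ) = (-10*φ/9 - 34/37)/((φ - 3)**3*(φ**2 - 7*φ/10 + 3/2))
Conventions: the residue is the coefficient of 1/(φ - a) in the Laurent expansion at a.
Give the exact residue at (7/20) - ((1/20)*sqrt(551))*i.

The residue is (29710/1027971) - ((348970/566412021)*sqrt(551))*i.

The factor φ**2 - 7*φ/10 + 3/2 splits as (φ - a)(φ - a') with a = (7/20) - ((1/20)*sqrt(551))*i, a' = (7/20) + ((1/20)*sqrt(551))*i. At the order-1 pole a set g(φ) = (φ - a)*f(φ) = [(-10*φ/9 - 34/37)/(φ - 3)**3] / (φ - a').
Simple pole: residue = g(a) at a = (7/20) - ((1/20)*sqrt(551))*i, which is (29710/1027971) - ((348970/566412021)*sqrt(551))*i.


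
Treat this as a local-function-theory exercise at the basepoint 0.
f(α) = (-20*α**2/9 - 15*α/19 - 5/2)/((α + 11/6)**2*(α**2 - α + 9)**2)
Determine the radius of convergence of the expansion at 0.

Denominator factor (α + 11/6)^2: pole of order 2 at -11/6, modulus 11/6.
Denominator factor (α**2 - α + 9)^2: discriminant -35, complex-conjugate roots (1/2) + ((1/2)*sqrt(35))*i and (1/2) - ((1/2)*sqrt(35))*i; poles of order 2, moduli 3 and 3.
The radius of convergence is the smallest modulus among the singular points: 11/6.

The radius of convergence is 11/6.


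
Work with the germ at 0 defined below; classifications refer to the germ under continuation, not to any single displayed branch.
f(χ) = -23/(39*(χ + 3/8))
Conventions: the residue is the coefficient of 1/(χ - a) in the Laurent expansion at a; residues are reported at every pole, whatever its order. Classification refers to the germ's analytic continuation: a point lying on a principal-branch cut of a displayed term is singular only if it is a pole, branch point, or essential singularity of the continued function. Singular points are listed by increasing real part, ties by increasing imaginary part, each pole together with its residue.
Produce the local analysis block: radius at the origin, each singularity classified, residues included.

Radius of convergence at 0: 3/8.
At -3/8: a pole of order 1; residue -23/39.

Denominator factor (χ + 3/8): pole of order 1 at -3/8, modulus 3/8.
The radius of convergence is the smallest modulus among the singular points: 3/8.
At the order-1 pole -3/8 set g(χ) = (χ - (-3/8))*f(χ) = -23/39.
Simple pole: residue = g(a) at a = -3/8, which is -23/39.


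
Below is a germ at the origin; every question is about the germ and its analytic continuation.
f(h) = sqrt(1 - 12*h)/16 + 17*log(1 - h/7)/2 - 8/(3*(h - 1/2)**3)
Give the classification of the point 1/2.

The point is a pole of order 3.

The denominator factor h - 1/2 vanishes at 1/2 and appears to the power 3; the numerator there equals -8/3, nonzero, and no other factor vanishes.
The branch terms are analytic at this point.
Hence a pole whose order is the multiplicity, 3.


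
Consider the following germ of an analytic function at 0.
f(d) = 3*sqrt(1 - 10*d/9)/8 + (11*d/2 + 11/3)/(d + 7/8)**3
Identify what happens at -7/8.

The point is a pole of order 3.

The denominator factor d + 7/8 vanishes at -7/8 and appears to the power 3; the numerator there equals -55/48, nonzero, and no other factor vanishes.
The branch terms are analytic at this point.
Hence a pole whose order is the multiplicity, 3.


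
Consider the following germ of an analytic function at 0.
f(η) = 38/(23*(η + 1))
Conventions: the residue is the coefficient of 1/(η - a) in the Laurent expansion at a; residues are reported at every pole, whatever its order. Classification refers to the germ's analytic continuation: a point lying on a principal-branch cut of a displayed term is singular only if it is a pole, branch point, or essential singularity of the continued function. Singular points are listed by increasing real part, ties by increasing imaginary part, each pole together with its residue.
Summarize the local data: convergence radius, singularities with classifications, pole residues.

Denominator factor (η + 1): pole of order 1 at -1, modulus 1.
The radius of convergence is the smallest modulus among the singular points: 1.
At the order-1 pole -1 set g(η) = (η - (-1))*f(η) = 38/23.
Simple pole: residue = g(a) at a = -1, which is 38/23.

Radius of convergence at 0: 1.
At -1: a pole of order 1; residue 38/23.


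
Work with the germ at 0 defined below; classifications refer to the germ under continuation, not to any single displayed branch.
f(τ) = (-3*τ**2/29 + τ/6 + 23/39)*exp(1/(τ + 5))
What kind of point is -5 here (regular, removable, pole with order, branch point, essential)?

The exponent 1/(τ - (-5)) has a pole at -5, so exp(1/(τ - (-5))) takes every nonzero value near it: an essential singularity (not a pole of any order).

The point is an essential singularity.


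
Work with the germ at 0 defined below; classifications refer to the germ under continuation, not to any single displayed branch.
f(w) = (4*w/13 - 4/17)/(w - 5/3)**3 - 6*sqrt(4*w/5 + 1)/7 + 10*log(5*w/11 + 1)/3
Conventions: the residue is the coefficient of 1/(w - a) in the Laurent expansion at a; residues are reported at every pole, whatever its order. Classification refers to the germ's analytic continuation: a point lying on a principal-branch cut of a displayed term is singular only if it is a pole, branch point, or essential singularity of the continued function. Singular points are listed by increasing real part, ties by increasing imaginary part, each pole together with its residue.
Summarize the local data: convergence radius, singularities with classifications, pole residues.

Denominator factor (w - 5/3)^3: pole of order 3 at 5/3, modulus 5/3.
Branch term (10/3)*log(1 - w/(-11/5)): its argument vanishes at w = -11/5, a logarithmic branch point, modulus 11/5.
Branch term (-6/7)*sqrt(1 - w/(-5/4)): its argument vanishes at w = -5/4, a square-root branch point, modulus 5/4.
The radius of convergence is the smallest modulus among the singular points: 5/4.
The branch terms are analytic at 5/3 and contribute nothing to the residue; only the rational part matters.
At the order-3 pole 5/3 set g(w) = (w - (5/3))^3*(rational part) = 4*w/13 - 4/17.
Order-3 pole: residue = g''(a)/2; g''(5/3) = 0, so the residue is 0.
List the singular points by increasing real part (a conjugate pair: the negative imaginary part first).

Radius of convergence at 0: 5/4.
At -11/5: a logarithmic branch point.
At -5/4: an algebraic (square-root) branch point.
At 5/3: a pole of order 3; residue 0.


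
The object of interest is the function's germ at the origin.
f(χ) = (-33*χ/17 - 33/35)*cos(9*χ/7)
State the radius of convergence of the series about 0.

The radius of convergence is infinite.

The factor cos(9*χ/7) is entire and contributes no finite singular point.
The polynomial part has no poles.
No finite singular points: the Taylor series at 0 converges everywhere.


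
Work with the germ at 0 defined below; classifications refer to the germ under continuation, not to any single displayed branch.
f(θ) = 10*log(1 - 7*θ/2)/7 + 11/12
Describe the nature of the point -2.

The point is a regular point.

There is no denominator, hence no pole anywhere.
Branch term log(1 - θ/(2/7)): argument at -2 is 8, nonzero, so -2 is not its branch point (a point on a principal cut is still regular for the continued germ).
So the germ continues analytically to -2.


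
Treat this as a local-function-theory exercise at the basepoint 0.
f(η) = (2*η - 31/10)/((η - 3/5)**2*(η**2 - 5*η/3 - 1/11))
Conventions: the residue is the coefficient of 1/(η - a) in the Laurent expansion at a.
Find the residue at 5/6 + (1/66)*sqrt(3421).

The residue is 1065625/484812 - (5272685/150776532)*sqrt(3421).

The factor η**2 - 5*η/3 - 1/11 splits as (η - a)(η - a') with a = 5/6 + (1/66)*sqrt(3421), a' = 5/6 - (1/66)*sqrt(3421). At the order-1 pole a set g(η) = (η - a)*f(η) = [(2*η - 31/10)/(η - 3/5)**2] / (η - a').
Simple pole: residue = g(a) at a = 5/6 + (1/66)*sqrt(3421), which is 1065625/484812 - (5272685/150776532)*sqrt(3421).


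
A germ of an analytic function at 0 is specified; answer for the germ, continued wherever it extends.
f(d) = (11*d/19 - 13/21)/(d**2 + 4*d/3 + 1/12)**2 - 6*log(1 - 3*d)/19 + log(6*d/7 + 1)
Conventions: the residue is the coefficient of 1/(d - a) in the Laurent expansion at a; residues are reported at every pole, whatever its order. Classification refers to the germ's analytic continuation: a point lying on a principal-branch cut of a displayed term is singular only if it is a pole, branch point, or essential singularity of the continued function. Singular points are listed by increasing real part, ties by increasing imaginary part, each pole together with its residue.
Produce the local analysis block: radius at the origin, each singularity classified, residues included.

Denominator factor (d**2 + 4*d/3 + 1/12)^2: discriminant 13/9, real irrational roots -2/3 + (1/6)*sqrt(13) and -2/3 - (1/6)*sqrt(13); poles of order 2, moduli 2/3 - (1/6)*sqrt(13) and 2/3 + (1/6)*sqrt(13).
Branch term (-6/19)*log(1 - d/(1/3)): its argument vanishes at d = 1/3, a logarithmic branch point, modulus 1/3.
Branch term (1)*log(1 - d/(-7/6)): its argument vanishes at d = -7/6, a logarithmic branch point, modulus 7/6.
The radius of convergence is the smallest modulus among the singular points: 2/3 - (1/6)*sqrt(13).
The branch terms are analytic at -2/3 - (1/6)*sqrt(13) and contribute nothing to the residue; only the rational part matters.
The factor d**2 + 4*d/3 + 1/12 splits as (d - a)(d - a') with a = -2/3 - (1/6)*sqrt(13), a' = -2/3 + (1/6)*sqrt(13). At the order-2 pole a set g(d) = (d - a)^2*(rational part) = [11*d/19 - 13/21] / (d - a')^2.
Order-2 pole: residue = g'(a); g'(-2/3 - (1/6)*sqrt(13)) = -(7218/22477)*sqrt(13), so the residue is -(7218/22477)*sqrt(13).
The branch terms are analytic at -2/3 + (1/6)*sqrt(13) and contribute nothing to the residue; only the rational part matters.
The factor d**2 + 4*d/3 + 1/12 splits as (d - a)(d - a') with a = -2/3 + (1/6)*sqrt(13), a' = -2/3 - (1/6)*sqrt(13). At the order-2 pole a set g(d) = (d - a)^2*(rational part) = [11*d/19 - 13/21] / (d - a')^2.
Order-2 pole: residue = g'(a); g'(-2/3 + (1/6)*sqrt(13)) = (7218/22477)*sqrt(13), so the residue is (7218/22477)*sqrt(13).
List the singular points by increasing real part (a conjugate pair: the negative imaginary part first).

Radius of convergence at 0: 2/3 - (1/6)*sqrt(13).
At -2/3 - (1/6)*sqrt(13): a pole of order 2; residue -(7218/22477)*sqrt(13).
At -7/6: a logarithmic branch point.
At -2/3 + (1/6)*sqrt(13): a pole of order 2; residue (7218/22477)*sqrt(13).
At 1/3: a logarithmic branch point.


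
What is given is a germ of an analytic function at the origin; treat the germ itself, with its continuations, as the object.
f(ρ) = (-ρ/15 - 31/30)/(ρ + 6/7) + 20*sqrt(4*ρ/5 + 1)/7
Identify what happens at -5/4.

The term (20/7)*sqrt(1 - ρ/(-5/4)) has argument 1 - -5/4/(-5/4) = 0 at -5/4: a square-root (algebraic, two-sheeted) branch point; the remaining terms are analytic or single-valued there.

The point is an algebraic (square-root) branch point.


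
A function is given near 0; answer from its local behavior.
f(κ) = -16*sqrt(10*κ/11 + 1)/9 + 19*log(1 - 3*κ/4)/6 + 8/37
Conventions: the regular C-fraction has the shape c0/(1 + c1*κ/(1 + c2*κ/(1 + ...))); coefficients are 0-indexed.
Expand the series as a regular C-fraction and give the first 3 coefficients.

Taylor coefficients (expand at 0): a_0 = -520/333, a_1 = -2521/792, a_2 = -49273/69696.
c0 = a_0 = -520/333. Peel one level at a time: if S = 1 + c*κ/S' with S'(0) = 1, then c is the κ-coefficient of S and S' = c*κ/(S - 1).
S_1 = c0/f = 1 + (-93277/45760)*κ + (7752586209/2093977600)*κ^2 + ...; c1 = -93277/45760.
S_2 = c1*κ/(S_1 - 1) = 1 + (209529357/115360960)*κ + ...; c2 = 209529357/115360960.

The regular C-fraction coefficients are [-520/333, -93277/45760, 209529357/115360960].


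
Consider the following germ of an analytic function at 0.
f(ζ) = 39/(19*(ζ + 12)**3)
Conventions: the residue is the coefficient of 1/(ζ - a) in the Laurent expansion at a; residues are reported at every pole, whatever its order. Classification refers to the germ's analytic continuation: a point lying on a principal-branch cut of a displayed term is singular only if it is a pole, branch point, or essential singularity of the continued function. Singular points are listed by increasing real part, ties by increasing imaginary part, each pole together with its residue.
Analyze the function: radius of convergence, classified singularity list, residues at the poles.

Radius of convergence at 0: 12.
At -12: a pole of order 3; residue 0.

Denominator factor (ζ + 12)^3: pole of order 3 at -12, modulus 12.
The radius of convergence is the smallest modulus among the singular points: 12.
At the order-3 pole -12 set g(ζ) = (ζ - (-12))^3*f(ζ) = 39/19.
Order-3 pole: residue = g''(a)/2; g''(-12) = 0, so the residue is 0.


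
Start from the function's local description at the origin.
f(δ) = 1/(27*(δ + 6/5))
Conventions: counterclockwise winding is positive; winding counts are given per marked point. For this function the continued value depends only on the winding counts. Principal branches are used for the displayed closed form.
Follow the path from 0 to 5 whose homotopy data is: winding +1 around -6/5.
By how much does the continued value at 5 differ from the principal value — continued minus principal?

Continued minus principal equals 0.

The function is rational, hence single-valued: continuing it around any pole returns the same value, so the difference is 0.


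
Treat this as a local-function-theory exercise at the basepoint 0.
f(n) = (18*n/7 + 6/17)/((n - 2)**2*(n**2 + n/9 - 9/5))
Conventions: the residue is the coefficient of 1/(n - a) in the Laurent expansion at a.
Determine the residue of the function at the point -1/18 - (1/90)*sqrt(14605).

The factor n**2 + n/9 - 9/5 splits as (n - a)(n - a') with a = -1/18 - (1/90)*sqrt(14605), a' = -1/18 + (1/90)*sqrt(14605). At the order-1 pole a set g(n) = (n - a)*f(n) = [(18*n/7 + 6/17)/(n - 2)**2] / (n - a').
Simple pole: residue = g(a) at a = -1/18 - (1/90)*sqrt(14605), which is 18090/12971 - (57780/5412613)*sqrt(14605).

The residue is 18090/12971 - (57780/5412613)*sqrt(14605).


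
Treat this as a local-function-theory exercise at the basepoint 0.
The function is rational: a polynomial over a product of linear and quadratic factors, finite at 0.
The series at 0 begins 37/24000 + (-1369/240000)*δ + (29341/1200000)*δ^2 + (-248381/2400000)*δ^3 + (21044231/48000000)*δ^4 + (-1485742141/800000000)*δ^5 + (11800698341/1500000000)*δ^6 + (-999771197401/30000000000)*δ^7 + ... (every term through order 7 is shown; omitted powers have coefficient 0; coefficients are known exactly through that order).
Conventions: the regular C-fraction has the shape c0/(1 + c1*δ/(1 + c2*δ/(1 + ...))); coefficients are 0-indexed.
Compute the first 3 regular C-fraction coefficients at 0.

The regular C-fraction coefficients are [37/24000, 37/10, 217/370].

Taylor coefficients (read off): a_0 = 37/24000, a_1 = -1369/240000, a_2 = 29341/1200000.
c0 = a_0 = 37/24000. Peel one level at a time: if S = 1 + c*δ/S' with S'(0) = 1, then c is the δ-coefficient of S and S' = c*δ/(S - 1).
S_1 = c0/f = 1 + (37/10)*δ + (-217/100)*δ^2 + ...; c1 = 37/10.
S_2 = c1*δ/(S_1 - 1) = 1 + (217/370)*δ + ...; c2 = 217/370.


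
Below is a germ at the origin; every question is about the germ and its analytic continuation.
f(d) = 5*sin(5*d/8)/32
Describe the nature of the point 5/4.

There is no denominator, hence no pole anywhere.
The factor -sin(5*d/8) is entire.
So the germ continues analytically to 5/4.

The point is a regular point.


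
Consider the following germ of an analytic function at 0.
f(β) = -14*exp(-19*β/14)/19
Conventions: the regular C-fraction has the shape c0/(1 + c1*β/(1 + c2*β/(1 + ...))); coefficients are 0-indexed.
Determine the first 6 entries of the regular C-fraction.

The regular C-fraction coefficients are [-14/19, 19/14, -19/28, 19/84, -19/84, 19/140].

Taylor coefficients (expand at 0): a_0 = -14/19, a_1 = 1, a_2 = -19/28, a_3 = 361/1176, a_4 = -6859/65856, a_5 = 130321/4609920.
c0 = a_0 = -14/19. Peel one level at a time: if S = 1 + c*β/S' with S'(0) = 1, then c is the β-coefficient of S and S' = c*β/(S - 1).
S_1 = c0/f = 1 + (19/14)*β + (361/392)*β^2 + ...; c1 = 19/14.
S_2 = c1*β/(S_1 - 1) = 1 + (-19/28)*β + (361/2352)*β^2 + ...; c2 = -19/28.
S_3 = c2*β/(S_2 - 1) = 1 + (19/84)*β + (361/7056)*β^2 + ...; c3 = 19/84.
S_4 = c3*β/(S_3 - 1) = 1 + (-19/84)*β + (361/11760)*β^2 + ...; c4 = -19/84.
S_5 = c4*β/(S_4 - 1) = 1 + (19/140)*β + ...; c5 = 19/140.


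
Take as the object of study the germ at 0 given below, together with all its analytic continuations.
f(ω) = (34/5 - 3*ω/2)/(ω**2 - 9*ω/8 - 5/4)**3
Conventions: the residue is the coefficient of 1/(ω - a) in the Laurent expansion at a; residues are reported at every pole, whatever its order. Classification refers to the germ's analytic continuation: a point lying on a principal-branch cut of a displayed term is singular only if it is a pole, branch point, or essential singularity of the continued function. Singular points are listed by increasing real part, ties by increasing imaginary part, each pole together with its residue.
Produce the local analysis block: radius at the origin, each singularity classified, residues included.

Radius of convergence at 0: -9/16 + (1/16)*sqrt(401).
At 9/16 - (1/16)*sqrt(401): a pole of order 3; residue -(5855232/322406005)*sqrt(401).
At 9/16 + (1/16)*sqrt(401): a pole of order 3; residue (5855232/322406005)*sqrt(401).

Denominator factor (ω**2 - 9*ω/8 - 5/4)^3: discriminant 401/64, real irrational roots 9/16 + (1/16)*sqrt(401) and 9/16 - (1/16)*sqrt(401); poles of order 3, moduli 9/16 + (1/16)*sqrt(401) and -9/16 + (1/16)*sqrt(401).
The radius of convergence is the smallest modulus among the singular points: -9/16 + (1/16)*sqrt(401).
The factor ω**2 - 9*ω/8 - 5/4 splits as (ω - a)(ω - a') with a = 9/16 - (1/16)*sqrt(401), a' = 9/16 + (1/16)*sqrt(401). At the order-3 pole a set g(ω) = (ω - a)^3*f(ω) = [34/5 - 3*ω/2] / (ω - a')^3.
Order-3 pole: residue = g''(a)/2; g''(9/16 - (1/16)*sqrt(401)) = -(11710464/322406005)*sqrt(401), so the residue is -(5855232/322406005)*sqrt(401).
The factor ω**2 - 9*ω/8 - 5/4 splits as (ω - a)(ω - a') with a = 9/16 + (1/16)*sqrt(401), a' = 9/16 - (1/16)*sqrt(401). At the order-3 pole a set g(ω) = (ω - a)^3*f(ω) = [34/5 - 3*ω/2] / (ω - a')^3.
Order-3 pole: residue = g''(a)/2; g''(9/16 + (1/16)*sqrt(401)) = (11710464/322406005)*sqrt(401), so the residue is (5855232/322406005)*sqrt(401).
List the singular points by increasing real part (a conjugate pair: the negative imaginary part first).


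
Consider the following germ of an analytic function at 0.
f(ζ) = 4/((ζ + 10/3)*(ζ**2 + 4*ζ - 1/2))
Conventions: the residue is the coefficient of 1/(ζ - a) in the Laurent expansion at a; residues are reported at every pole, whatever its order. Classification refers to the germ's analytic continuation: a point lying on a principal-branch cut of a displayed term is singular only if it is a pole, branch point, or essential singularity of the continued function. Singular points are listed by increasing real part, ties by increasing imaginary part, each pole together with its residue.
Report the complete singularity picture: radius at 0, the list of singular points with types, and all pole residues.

Radius of convergence at 0: -2 + (3/2)*sqrt(2).
At -2 - (3/2)*sqrt(2): a pole of order 1; residue 36/49 + (16/49)*sqrt(2).
At -10/3: a pole of order 1; residue -72/49.
At -2 + (3/2)*sqrt(2): a pole of order 1; residue 36/49 - (16/49)*sqrt(2).

Denominator factor (ζ + 10/3): pole of order 1 at -10/3, modulus 10/3.
Denominator factor (ζ**2 + 4*ζ - 1/2): discriminant 18, real irrational roots -2 + (3/2)*sqrt(2) and -2 - (3/2)*sqrt(2); poles of order 1, moduli -2 + (3/2)*sqrt(2) and 2 + (3/2)*sqrt(2).
The radius of convergence is the smallest modulus among the singular points: -2 + (3/2)*sqrt(2).
The factor ζ**2 + 4*ζ - 1/2 splits as (ζ - a)(ζ - a') with a = -2 - (3/2)*sqrt(2), a' = -2 + (3/2)*sqrt(2). At the order-1 pole a set g(ζ) = (ζ - a)*f(ζ) = [4/(ζ + 10/3)] / (ζ - a').
Simple pole: residue = g(a) at a = -2 - (3/2)*sqrt(2), which is 36/49 + (16/49)*sqrt(2).
At the order-1 pole -10/3 set g(ζ) = (ζ - (-10/3))*f(ζ) = 4/(ζ**2 + 4*ζ - 1/2).
Simple pole: residue = g(a) at a = -10/3, which is -72/49.
The factor ζ**2 + 4*ζ - 1/2 splits as (ζ - a)(ζ - a') with a = -2 + (3/2)*sqrt(2), a' = -2 - (3/2)*sqrt(2). At the order-1 pole a set g(ζ) = (ζ - a)*f(ζ) = [4/(ζ + 10/3)] / (ζ - a').
Simple pole: residue = g(a) at a = -2 + (3/2)*sqrt(2), which is 36/49 - (16/49)*sqrt(2).
List the singular points by increasing real part (a conjugate pair: the negative imaginary part first).


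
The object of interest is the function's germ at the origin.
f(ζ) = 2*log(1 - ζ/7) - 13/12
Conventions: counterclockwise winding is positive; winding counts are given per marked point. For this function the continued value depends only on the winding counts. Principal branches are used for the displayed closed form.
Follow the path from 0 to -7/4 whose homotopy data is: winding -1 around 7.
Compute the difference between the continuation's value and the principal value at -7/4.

The rational part is single-valued and drops out of the difference; each branch term changes only by its own monodromy.
(2)*log(1 - ζ/(7)): each positive loop around 7 adds 2*pi*i to the log, so winding -1 contributes (2)*(-1)*2*pi*i = -(4)*pi*i.
Summing the contributions at ζ = -7/4 gives -(4)*pi*i.

Continued minus principal equals -(4)*pi*i.


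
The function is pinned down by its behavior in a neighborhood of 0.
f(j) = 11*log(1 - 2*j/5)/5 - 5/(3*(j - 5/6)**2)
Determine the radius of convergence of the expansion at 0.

Denominator factor (j - 5/6)^2: pole of order 2 at 5/6, modulus 5/6.
Branch term (11/5)*log(1 - j/(5/2)): its argument vanishes at j = 5/2, a logarithmic branch point, modulus 5/2.
The radius of convergence is the smallest modulus among the singular points: 5/6.

The radius of convergence is 5/6.


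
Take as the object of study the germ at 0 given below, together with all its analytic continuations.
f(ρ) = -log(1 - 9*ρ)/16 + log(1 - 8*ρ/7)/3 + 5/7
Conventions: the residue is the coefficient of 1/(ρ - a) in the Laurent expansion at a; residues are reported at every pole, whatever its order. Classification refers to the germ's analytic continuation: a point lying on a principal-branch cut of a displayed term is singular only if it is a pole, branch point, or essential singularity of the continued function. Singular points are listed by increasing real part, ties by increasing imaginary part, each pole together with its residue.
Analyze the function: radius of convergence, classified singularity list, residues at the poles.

Radius of convergence at 0: 1/9.
At 1/9: a logarithmic branch point.
At 7/8: a logarithmic branch point.

Branch term (1/3)*log(1 - ρ/(7/8)): its argument vanishes at ρ = 7/8, a logarithmic branch point, modulus 7/8.
Branch term (-1/16)*log(1 - ρ/(1/9)): its argument vanishes at ρ = 1/9, a logarithmic branch point, modulus 1/9.
The radius of convergence is the smallest modulus among the singular points: 1/9.
List the singular points by increasing real part (a conjugate pair: the negative imaginary part first).


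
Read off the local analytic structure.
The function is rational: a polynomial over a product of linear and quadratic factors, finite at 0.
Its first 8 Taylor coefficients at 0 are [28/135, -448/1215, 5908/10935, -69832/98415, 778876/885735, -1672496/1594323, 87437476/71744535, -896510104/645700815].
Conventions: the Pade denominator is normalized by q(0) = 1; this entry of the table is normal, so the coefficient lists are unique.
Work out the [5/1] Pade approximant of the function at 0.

The Pade approximant has numerator coefficients [28/135, -1287839/10079775, 376012/3359925, -825349/10079775, 554414/10079775, -92141/3359925]; denominator coefficients [1, 3122767/2687940].

Taylor coefficients needed (read off): a_0 = 28/135, a_1 = -448/1215, a_2 = 5908/10935, a_3 = -69832/98415, a_4 = 778876/885735, a_5 = -1672496/1594323, a_6 = 87437476/71744535.
Write the denominator as Q(n) = 1 + q1*n. Requiring Q*f - P = O(n^7) with deg P <= 5 kills the coefficients of n^6..n^6 in Q*f:
  n^6: a_6 + q1*a_5 = 0, i.e. 87437476/71744535 + (-1672496/1594323)*q1 = 0.
Solving this linear system: q1 = 3122767/2687940.
The numerator is Q*f truncated at degree 5: P0 = a_0 = 28/135; P1 = a_1 + q1*a_0 = -1287839/10079775; P2 = a_2 + q1*a_1 = 376012/3359925; P3 = a_3 + q1*a_2 = -825349/10079775; P4 = a_4 + q1*a_3 = 554414/10079775; P5 = a_5 + q1*a_4 = -92141/3359925.


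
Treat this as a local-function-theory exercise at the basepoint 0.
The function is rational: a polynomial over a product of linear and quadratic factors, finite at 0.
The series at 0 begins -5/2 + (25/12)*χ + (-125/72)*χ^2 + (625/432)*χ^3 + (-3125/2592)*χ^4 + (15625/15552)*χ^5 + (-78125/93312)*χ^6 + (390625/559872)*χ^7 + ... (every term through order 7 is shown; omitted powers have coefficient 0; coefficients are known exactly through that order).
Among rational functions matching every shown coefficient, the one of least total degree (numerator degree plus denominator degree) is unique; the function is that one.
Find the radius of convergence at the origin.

No rational of total degree below 1 reproduces all 8 coefficients; solving the [0/1] Pade equations on them gives f(χ) = -3/(χ + 6/5), whose expansion matches every shown term.
Denominator factor (χ + 6/5): pole of order 1 at -6/5, modulus 6/5.
The radius of convergence is the smallest modulus among the singular points: 6/5.

The radius of convergence is 6/5.


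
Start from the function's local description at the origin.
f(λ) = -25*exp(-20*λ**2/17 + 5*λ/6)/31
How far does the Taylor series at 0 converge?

The radius of convergence is infinite.

The factor exp(-20*λ**2/17 + 5*λ/6) is entire and contributes no finite singular point.
The polynomial part has no poles.
No finite singular points: the Taylor series at 0 converges everywhere.


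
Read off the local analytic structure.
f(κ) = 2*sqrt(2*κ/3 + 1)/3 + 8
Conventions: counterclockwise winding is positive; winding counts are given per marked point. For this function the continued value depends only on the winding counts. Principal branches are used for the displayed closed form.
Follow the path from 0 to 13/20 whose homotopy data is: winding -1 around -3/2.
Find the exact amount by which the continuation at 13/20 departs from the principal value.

The rational part is single-valued and drops out of the difference; each branch term changes only by its own monodromy.
(2/3)*sqrt(1 - κ/(-3/2)): winding -1 is odd, the square root flips sign, contributing -2*(2/3)*sqrt(1 - (13/20)/(-3/2)) = -2*(2/3)*sqrt(43/30) = -(2/45)*sqrt(1290).
Summing the contributions at κ = 13/20 gives -(2/45)*sqrt(1290).

Continued minus principal equals -(2/45)*sqrt(1290).


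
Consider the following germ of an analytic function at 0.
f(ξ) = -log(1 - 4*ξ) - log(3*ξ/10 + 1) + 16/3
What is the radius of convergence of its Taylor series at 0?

Branch term (-1)*log(1 - ξ/(-10/3)): its argument vanishes at ξ = -10/3, a logarithmic branch point, modulus 10/3.
Branch term (-1)*log(1 - ξ/(1/4)): its argument vanishes at ξ = 1/4, a logarithmic branch point, modulus 1/4.
The radius of convergence is the smallest modulus among the singular points: 1/4.

The radius of convergence is 1/4.


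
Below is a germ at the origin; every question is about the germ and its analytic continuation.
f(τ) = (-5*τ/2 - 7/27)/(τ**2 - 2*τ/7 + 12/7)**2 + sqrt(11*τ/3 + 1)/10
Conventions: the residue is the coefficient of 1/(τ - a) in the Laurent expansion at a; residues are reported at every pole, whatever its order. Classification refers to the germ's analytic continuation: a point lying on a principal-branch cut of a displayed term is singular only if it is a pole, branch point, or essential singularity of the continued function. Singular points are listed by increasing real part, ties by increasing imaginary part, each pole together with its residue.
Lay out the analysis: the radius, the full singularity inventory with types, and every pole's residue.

Denominator factor (τ**2 - 2*τ/7 + 12/7)^2: discriminant -332/49, complex-conjugate roots (1/7) + ((1/7)*sqrt(83))*i and (1/7) - ((1/7)*sqrt(83))*i; poles of order 2, moduli (2/7)*sqrt(21) and (2/7)*sqrt(21).
Branch term (1/10)*sqrt(1 - τ/(-3/11)): its argument vanishes at τ = -3/11, a square-root branch point, modulus 3/11.
The radius of convergence is the smallest modulus among the singular points: 3/11.
The branch term is analytic at (1/7) - ((1/7)*sqrt(83))*i and contributes nothing to the residue; only the rational part matters.
The factor τ**2 - 2*τ/7 + 12/7 splits as (τ - a)(τ - a') with a = (1/7) - ((1/7)*sqrt(83))*i, a' = (1/7) + ((1/7)*sqrt(83))*i. At the order-2 pole a set g(τ) = (τ - a)^2*(rational part) = [-5*τ/2 - 7/27] / (τ - a')^2.
Order-2 pole: residue = g'(a); g'((1/7) - ((1/7)*sqrt(83))*i) = -((11417/1488024)*sqrt(83))*i, so the residue is -((11417/1488024)*sqrt(83))*i.
The branch term is analytic at (1/7) + ((1/7)*sqrt(83))*i and contributes nothing to the residue; only the rational part matters.
The factor τ**2 - 2*τ/7 + 12/7 splits as (τ - a)(τ - a') with a = (1/7) + ((1/7)*sqrt(83))*i, a' = (1/7) - ((1/7)*sqrt(83))*i. At the order-2 pole a set g(τ) = (τ - a)^2*(rational part) = [-5*τ/2 - 7/27] / (τ - a')^2.
Order-2 pole: residue = g'(a); g'((1/7) + ((1/7)*sqrt(83))*i) = ((11417/1488024)*sqrt(83))*i, so the residue is ((11417/1488024)*sqrt(83))*i.
List the singular points by increasing real part (a conjugate pair: the negative imaginary part first).

Radius of convergence at 0: 3/11.
At -3/11: an algebraic (square-root) branch point.
At (1/7) - ((1/7)*sqrt(83))*i: a pole of order 2; residue -((11417/1488024)*sqrt(83))*i.
At (1/7) + ((1/7)*sqrt(83))*i: a pole of order 2; residue ((11417/1488024)*sqrt(83))*i.


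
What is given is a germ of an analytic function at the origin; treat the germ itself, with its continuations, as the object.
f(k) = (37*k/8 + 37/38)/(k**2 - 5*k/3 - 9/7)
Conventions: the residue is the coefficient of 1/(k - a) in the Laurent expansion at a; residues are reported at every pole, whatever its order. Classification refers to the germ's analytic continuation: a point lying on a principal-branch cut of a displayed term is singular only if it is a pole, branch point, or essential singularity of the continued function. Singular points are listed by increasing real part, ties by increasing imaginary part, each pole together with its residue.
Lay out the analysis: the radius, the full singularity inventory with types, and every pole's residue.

Denominator factor (k**2 - 5*k/3 - 9/7): discriminant 499/63, real irrational roots 5/6 + (1/42)*sqrt(3493) and 5/6 - (1/42)*sqrt(3493); poles of order 1, moduli 5/6 + (1/42)*sqrt(3493) and -5/6 + (1/42)*sqrt(3493).
The radius of convergence is the smallest modulus among the singular points: -5/6 + (1/42)*sqrt(3493).
The factor k**2 - 5*k/3 - 9/7 splits as (k - a)(k - a') with a = 5/6 - (1/42)*sqrt(3493), a' = 5/6 + (1/42)*sqrt(3493). At the order-1 pole a set g(k) = (k - a)*f(k) = [37*k/8 + 37/38] / (k - a').
Simple pole: residue = g(a) at a = 5/6 - (1/42)*sqrt(3493), which is 37/16 - (4403/151696)*sqrt(3493).
The factor k**2 - 5*k/3 - 9/7 splits as (k - a)(k - a') with a = 5/6 + (1/42)*sqrt(3493), a' = 5/6 - (1/42)*sqrt(3493). At the order-1 pole a set g(k) = (k - a)*f(k) = [37*k/8 + 37/38] / (k - a').
Simple pole: residue = g(a) at a = 5/6 + (1/42)*sqrt(3493), which is 37/16 + (4403/151696)*sqrt(3493).
List the singular points by increasing real part (a conjugate pair: the negative imaginary part first).

Radius of convergence at 0: -5/6 + (1/42)*sqrt(3493).
At 5/6 - (1/42)*sqrt(3493): a pole of order 1; residue 37/16 - (4403/151696)*sqrt(3493).
At 5/6 + (1/42)*sqrt(3493): a pole of order 1; residue 37/16 + (4403/151696)*sqrt(3493).


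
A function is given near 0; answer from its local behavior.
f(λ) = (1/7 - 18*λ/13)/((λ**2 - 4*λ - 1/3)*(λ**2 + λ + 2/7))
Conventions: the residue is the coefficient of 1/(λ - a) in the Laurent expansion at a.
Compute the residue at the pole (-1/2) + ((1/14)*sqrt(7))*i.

The residue is (693/3908) - ((20847/50804)*sqrt(7))*i.

The factor λ**2 + λ + 2/7 splits as (λ - a)(λ - a') with a = (-1/2) + ((1/14)*sqrt(7))*i, a' = (-1/2) - ((1/14)*sqrt(7))*i. At the order-1 pole a set g(λ) = (λ - a)*f(λ) = [(1/7 - 18*λ/13)/(λ**2 - 4*λ - 1/3)] / (λ - a').
Simple pole: residue = g(a) at a = (-1/2) + ((1/14)*sqrt(7))*i, which is (693/3908) - ((20847/50804)*sqrt(7))*i.


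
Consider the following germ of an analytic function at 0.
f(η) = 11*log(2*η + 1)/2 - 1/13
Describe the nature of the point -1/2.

The term (11/2)*log(1 - η/(-1/2)) has argument 1 - -1/2/(-1/2) = 0 at -1/2: a logarithmic (infinitely-sheeted) branch point; the remaining terms are analytic or single-valued there.

The point is a logarithmic branch point.


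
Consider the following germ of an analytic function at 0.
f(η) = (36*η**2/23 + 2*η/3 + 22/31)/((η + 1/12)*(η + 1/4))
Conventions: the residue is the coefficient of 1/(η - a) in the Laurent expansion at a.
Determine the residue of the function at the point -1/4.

At the order-1 pole -1/4 set g(η) = (η - (-1/4))*f(η) = (36*η**2/23 + 2*η/3 + 22/31)/(η + 1/12).
Simple pole: residue = g(a) at a = -1/4, which is -5483/1426.

The residue is -5483/1426.


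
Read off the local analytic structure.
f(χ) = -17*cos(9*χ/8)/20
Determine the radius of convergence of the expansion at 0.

The radius of convergence is infinite.

The factor cos(9*χ/8) is entire and contributes no finite singular point.
The polynomial part has no poles.
No finite singular points: the Taylor series at 0 converges everywhere.


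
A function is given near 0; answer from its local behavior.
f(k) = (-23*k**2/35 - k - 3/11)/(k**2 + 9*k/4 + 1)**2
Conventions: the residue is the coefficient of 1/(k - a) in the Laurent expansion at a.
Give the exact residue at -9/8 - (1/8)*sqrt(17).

The factor k**2 + 9*k/4 + 1 splits as (k - a)(k - a') with a = -9/8 - (1/8)*sqrt(17), a' = -9/8 + (1/8)*sqrt(17). At the order-2 pole a set g(k) = (k - a)^2*f(k) = [-23*k**2/35 - k - 3/11] / (k - a')^2.
Order-2 pole: residue = g'(a); g'(-9/8 - (1/8)*sqrt(17)) = (9616/111265)*sqrt(17), so the residue is (9616/111265)*sqrt(17).

The residue is (9616/111265)*sqrt(17).


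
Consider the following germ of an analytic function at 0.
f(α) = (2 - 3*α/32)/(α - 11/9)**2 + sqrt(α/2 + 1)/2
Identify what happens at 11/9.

The denominator factor α - 11/9 vanishes at 11/9 and appears to the power 2; the numerator there equals 181/96, nonzero, and no other factor vanishes.
The branch terms are analytic at this point.
Hence a pole whose order is the multiplicity, 2.

The point is a pole of order 2.


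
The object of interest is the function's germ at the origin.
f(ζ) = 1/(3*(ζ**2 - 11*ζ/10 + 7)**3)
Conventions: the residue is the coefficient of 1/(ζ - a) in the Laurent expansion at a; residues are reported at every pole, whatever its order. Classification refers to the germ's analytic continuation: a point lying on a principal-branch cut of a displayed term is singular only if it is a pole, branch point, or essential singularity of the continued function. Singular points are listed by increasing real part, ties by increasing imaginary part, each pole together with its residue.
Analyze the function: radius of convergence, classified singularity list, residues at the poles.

Denominator factor (ζ**2 - 11*ζ/10 + 7)^3: discriminant -2679/100, complex-conjugate roots (11/20) + ((1/20)*sqrt(2679))*i and (11/20) - ((1/20)*sqrt(2679))*i; poles of order 3, moduli sqrt(7) and sqrt(7).
The radius of convergence is the smallest modulus among the singular points: sqrt(7).
The factor ζ**2 - 11*ζ/10 + 7 splits as (ζ - a)(ζ - a') with a = (11/20) - ((1/20)*sqrt(2679))*i, a' = (11/20) + ((1/20)*sqrt(2679))*i. At the order-3 pole a set g(ζ) = (ζ - a)^3*f(ζ) = [1/3] / (ζ - a')^3.
Order-3 pole: residue = g''(a)/2; g''((11/20) - ((1/20)*sqrt(2679))*i) = ((400000/19227292839)*sqrt(2679))*i, so the residue is ((200000/19227292839)*sqrt(2679))*i.
The factor ζ**2 - 11*ζ/10 + 7 splits as (ζ - a)(ζ - a') with a = (11/20) + ((1/20)*sqrt(2679))*i, a' = (11/20) - ((1/20)*sqrt(2679))*i. At the order-3 pole a set g(ζ) = (ζ - a)^3*f(ζ) = [1/3] / (ζ - a')^3.
Order-3 pole: residue = g''(a)/2; g''((11/20) + ((1/20)*sqrt(2679))*i) = -((400000/19227292839)*sqrt(2679))*i, so the residue is -((200000/19227292839)*sqrt(2679))*i.
List the singular points by increasing real part (a conjugate pair: the negative imaginary part first).

Radius of convergence at 0: sqrt(7).
At (11/20) - ((1/20)*sqrt(2679))*i: a pole of order 3; residue ((200000/19227292839)*sqrt(2679))*i.
At (11/20) + ((1/20)*sqrt(2679))*i: a pole of order 3; residue -((200000/19227292839)*sqrt(2679))*i.


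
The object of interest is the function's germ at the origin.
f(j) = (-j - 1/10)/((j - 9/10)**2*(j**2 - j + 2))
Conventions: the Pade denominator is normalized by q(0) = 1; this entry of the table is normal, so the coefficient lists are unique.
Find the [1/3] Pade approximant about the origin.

Taylor coefficients needed (expand at 0): a_0 = -5/81, a_1 = -1145/1458, a_2 = -17165/8748, a_3 = -1517965/472392, a_4 = -38119495/8503056.
Write the denominator as Q(j) = 1 + q1*j + q2*j^2 + q3*j^3. Requiring Q*f - P = O(j^5) with deg P <= 1 kills the coefficients of j^2..j^4 in Q*f:
  j^2: a_2 + q1*a_1 + q2*a_0 = 0, i.e. -17165/8748 + (-1145/1458)*q1 + (-5/81)*q2 = 0.
  j^3: a_3 + q1*a_2 + q2*a_1 + q3*a_0 = 0, i.e. -1517965/472392 + (-17165/8748)*q1 + (-1145/1458)*q2 + (-5/81)*q3 = 0.
  j^4: a_4 + q1*a_3 + q2*a_2 + q3*a_1 = 0, i.e. -38119495/8503056 + (-1517965/472392)*q1 + (-17165/8748)*q2 + (-1145/1458)*q3 = 0.
Solving this linear system: q1 = -344557/126594, q2 = 3235343/1139346, q3 = -2848505/1709019.
The numerator is Q*f truncated at degree 1: P0 = a_0 = -5/81; P1 = a_1 + q1*a_0 = -1055000/1709019.

The Pade approximant has numerator coefficients [-5/81, -1055000/1709019]; denominator coefficients [1, -344557/126594, 3235343/1139346, -2848505/1709019].
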